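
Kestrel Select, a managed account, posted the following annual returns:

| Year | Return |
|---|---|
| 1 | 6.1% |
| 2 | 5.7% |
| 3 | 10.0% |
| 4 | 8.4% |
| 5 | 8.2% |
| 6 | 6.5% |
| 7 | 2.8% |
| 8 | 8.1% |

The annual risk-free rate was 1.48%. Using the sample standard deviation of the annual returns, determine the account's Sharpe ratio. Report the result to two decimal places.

2.49

r̄ = (6.1 + 5.7 + 10 + 8.4 + 8.2 + 6.5 + 2.8 + 8.1) / 8 = 6.9750%
Σ(r − r̄)² = (6.1 − 6.9750)² + (5.7 − 6.9750)² + … = 33.9950
sample σ = √(33.9950 / 7) = √4.8564 = 2.2037%
Sharpe = (r̄ − rf) / σ = (6.9750 − 1.48) / 2.2037 = 5.4950 / 2.2037 = 2.4935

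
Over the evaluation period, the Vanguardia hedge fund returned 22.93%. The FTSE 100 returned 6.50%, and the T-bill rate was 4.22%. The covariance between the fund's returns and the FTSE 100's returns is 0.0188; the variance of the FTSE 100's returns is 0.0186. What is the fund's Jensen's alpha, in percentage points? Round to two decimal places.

16.41

β = Cov / Var = 0.0188 / 0.0186 = 1.0108
E[R] = Rf + β(Rm − Rf) = 4.22% + 1.0108 × (6.50% − 4.22%) = 6.5246%
α = Rp − E[R] = 22.93% − 6.5246% = 16.4054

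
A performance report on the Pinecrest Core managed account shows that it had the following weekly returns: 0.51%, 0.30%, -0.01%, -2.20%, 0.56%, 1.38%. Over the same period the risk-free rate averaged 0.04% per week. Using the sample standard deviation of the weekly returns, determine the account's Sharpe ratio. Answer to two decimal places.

μ = (0.51 + 0.3 − 0.01 − 2.2 + 0.56 + 1.38) / 6 = 0.0900%
Sample std dev = √[7.3596 / 5] = 1.2132%
Sharpe = (μ − rf) / σ = (0.0900 − 0.04) / 1.2132 = 0.0500 / 1.2132 = 0.0412

0.04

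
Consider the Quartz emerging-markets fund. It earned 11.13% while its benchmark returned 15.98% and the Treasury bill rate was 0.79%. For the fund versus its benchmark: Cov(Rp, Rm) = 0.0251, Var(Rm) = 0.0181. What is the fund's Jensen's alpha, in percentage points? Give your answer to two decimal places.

β = Cov / Var = 0.0251 / 0.0181 = 1.3867
E[R] = Rf + β(Rm − Rf) = 0.79% + 1.3867 × (15.98% − 0.79%) = 21.8540%
α = Rp − E[R] = 11.13% − 21.8540% = -10.7240

-10.72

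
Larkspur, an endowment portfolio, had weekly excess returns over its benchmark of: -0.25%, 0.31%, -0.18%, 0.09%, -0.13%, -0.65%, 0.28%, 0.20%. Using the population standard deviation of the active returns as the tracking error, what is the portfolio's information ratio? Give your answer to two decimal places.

Mean return r̄ = -0.330 / 8 = -0.0413%
Population σ = √[Σ(r − r̄)² / 8] = √[0.7433 / 8] = √0.0929 = 0.3048%
IR = r̄ / tracking error = -0.0413 / 0.3048 = -0.1355

-0.14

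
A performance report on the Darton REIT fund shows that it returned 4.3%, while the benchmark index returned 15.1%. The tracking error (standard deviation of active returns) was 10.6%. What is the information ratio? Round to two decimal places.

-1.02

IR = (Rp − Rb) / TE = (4.3% − 15.1%) / 10.6% = -10.80% / 10.6% = -1.0189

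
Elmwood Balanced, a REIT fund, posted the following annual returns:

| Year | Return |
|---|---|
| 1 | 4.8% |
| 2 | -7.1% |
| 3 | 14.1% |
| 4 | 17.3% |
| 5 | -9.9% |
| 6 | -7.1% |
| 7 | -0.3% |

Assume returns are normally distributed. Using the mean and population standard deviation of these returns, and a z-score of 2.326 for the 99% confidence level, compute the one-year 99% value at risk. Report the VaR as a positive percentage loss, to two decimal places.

μ = (4.8 − 7.1 + 14.1 + 17.3 − 9.9 − 7.1 − 0.3) / 7 = 1.6857%
Σ(r − μ)² = (4.8 − 1.6857)² + (-7.1 − 1.6857)² + … = 700.1686
population σ = √(700.1686 / 7) = √100.0241 = 10.0012%
VaR = −(μ − z·σ) = −(1.6857 − 2.326 × 10.0012) = −(-21.5771) = 21.5771%

21.58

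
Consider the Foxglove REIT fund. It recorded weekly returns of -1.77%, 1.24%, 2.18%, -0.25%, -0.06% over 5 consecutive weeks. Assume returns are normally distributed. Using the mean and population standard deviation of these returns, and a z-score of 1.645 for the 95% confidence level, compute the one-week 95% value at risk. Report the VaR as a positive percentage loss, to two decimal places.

1.95

r̄ = (-1.77 + 1.24 + 2.18 − 0.25 − 0.06) / 5 = 1.340 / 5 = 0.2680%
Σ(r − r̄)² = (-1.77 − 0.2680)² + (1.24 − 0.2680)² + (2.18 − 0.2680)² + … = 9.1299
population σ = √(9.1299 / 5) = √1.8260 = 1.3513%
VaR = −(r̄ − z·σ) = −(0.2680 − 1.645 × 1.3513) = −(-1.9549) = 1.9549%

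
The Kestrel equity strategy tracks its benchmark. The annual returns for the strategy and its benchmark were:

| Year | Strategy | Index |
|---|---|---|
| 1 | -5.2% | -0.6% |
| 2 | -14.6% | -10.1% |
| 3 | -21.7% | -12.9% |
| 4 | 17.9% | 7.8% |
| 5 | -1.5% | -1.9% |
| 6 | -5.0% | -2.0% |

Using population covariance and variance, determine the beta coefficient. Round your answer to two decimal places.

r̄p = -5.0167%,  r̄m = -3.2833%
Cov = Σ(rp − r̄p)(rm − r̄m) / 6 = 80.6919
Var(rm) = Σ(rm − r̄m)² / 6 = 45.4247
β = Cov / Var = 80.6919 / 45.4247 = 1.7764

1.78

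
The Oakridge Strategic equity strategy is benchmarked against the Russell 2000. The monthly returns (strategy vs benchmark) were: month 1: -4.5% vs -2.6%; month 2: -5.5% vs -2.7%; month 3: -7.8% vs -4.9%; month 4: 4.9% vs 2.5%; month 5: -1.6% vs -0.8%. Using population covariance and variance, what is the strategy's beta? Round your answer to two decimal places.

1.76

r̄p = -2.9000%,  r̄m = -1.7000%
Cov = Σ(rp − r̄p)(rm − r̄m) / 5 = 10.7300
Var(rm) = Σ(rm − r̄m)² / 5 = 6.1000
β = Cov / Var = 10.7300 / 6.1000 = 1.7590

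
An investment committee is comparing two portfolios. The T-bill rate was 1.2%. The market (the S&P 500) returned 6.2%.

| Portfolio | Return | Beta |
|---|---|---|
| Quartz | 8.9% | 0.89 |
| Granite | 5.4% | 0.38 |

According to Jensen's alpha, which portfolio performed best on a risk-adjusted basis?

Quartz

Quartz: α = 8.9% − [1.2% + 0.89 × (6.2% − 1.2%)] = 3.250
Granite: α = 5.4% − [1.2% + 0.38 × (6.2% − 1.2%)] = 2.300
Highest: Quartz (3.250).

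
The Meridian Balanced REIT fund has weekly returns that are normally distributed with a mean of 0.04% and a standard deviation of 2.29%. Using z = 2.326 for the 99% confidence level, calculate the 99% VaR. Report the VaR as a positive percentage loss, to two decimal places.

5.29

VaR (as % loss) = −(μ − z·σ) = −(0.04% − 2.326 × 2.29%) = −(-5.28654%) = 5.28654%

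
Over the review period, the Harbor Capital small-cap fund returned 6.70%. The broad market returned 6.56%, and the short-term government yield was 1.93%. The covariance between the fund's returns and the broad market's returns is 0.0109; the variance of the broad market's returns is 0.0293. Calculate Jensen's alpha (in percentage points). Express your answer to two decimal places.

3.05

β = Cov / Var = 0.0109 / 0.0293 = 0.3720
E[R] = Rf + β(Rm − Rf) = 1.93% + 0.3720 × (6.56% − 1.93%) = 3.6524%
α = Rp − E[R] = 6.70% − 3.6524% = 3.0476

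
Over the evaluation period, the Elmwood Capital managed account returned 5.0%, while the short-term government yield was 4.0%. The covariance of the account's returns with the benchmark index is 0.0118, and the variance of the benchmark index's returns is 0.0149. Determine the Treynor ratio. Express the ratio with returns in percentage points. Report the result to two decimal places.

1.26

β = Cov / Var = 0.0118 / 0.0149 = 0.7919
Treynor = (Rp − Rf) / β = (5.0% − 4.0%) / 0.7919 = 1.00 / 0.7919 = 1.2628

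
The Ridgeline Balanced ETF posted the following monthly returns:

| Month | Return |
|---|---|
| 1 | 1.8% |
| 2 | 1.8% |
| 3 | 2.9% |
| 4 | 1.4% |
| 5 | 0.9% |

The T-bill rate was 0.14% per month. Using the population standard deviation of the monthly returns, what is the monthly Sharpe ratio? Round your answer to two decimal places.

Mean return r̄ = 8.80 / 5 = 1.7600%
Population std dev = √[2.1720 / 5] = 0.6591%
Sharpe = (r̄ − rf) / σ = (1.7600 − 0.14) / 0.6591 = 1.6200 / 0.6591 = 2.4579

2.46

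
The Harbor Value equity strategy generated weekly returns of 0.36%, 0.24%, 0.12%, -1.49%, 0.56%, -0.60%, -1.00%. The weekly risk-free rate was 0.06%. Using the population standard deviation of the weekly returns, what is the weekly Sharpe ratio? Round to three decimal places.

-0.443

r̄ = (0.36 + 0.24 + 0.12 − 1.49 + 0.56 − 0.6 − 1) / 7 = -1.810 / 7 = -0.2586%
Σ(r − r̄)² = (0.36 − (-0.2586))² + (0.24 − (-0.2586))² + (0.12 − (-0.2586))² + … = 3.6273
σ = √[3.6273 / 7] = 0.7199%
Sharpe = (r̄ − rf) / σ = (-0.2586 − 0.06) / 0.7199 = -0.3186 / 0.7199 = -0.4426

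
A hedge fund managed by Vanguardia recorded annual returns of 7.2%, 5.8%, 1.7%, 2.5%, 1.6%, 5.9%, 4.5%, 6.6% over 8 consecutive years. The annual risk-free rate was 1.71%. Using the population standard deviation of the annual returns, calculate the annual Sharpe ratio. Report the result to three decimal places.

1.311

r̄ = (7.2 + 5.8 + 1.7 + 2.5 + 1.6 + 5.9 + 4.5 + 6.6) / 8 = 35.80 / 8 = 4.4750%
Σ(r − r̄)² = 35.5950; population σ = √(35.5950/8) = 2.1094%
Sharpe = (r̄ − rf) / σ = (4.4750 − 1.71) / 2.1094 = 2.7650 / 2.1094 = 1.3108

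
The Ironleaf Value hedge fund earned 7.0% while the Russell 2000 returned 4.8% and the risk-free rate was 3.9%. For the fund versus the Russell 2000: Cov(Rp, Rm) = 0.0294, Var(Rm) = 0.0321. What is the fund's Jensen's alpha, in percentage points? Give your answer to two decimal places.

2.28

β = Cov / Var = 0.0294 / 0.0321 = 0.9159
E[R] = Rf + β(Rm − Rf) = 3.9% + 0.9159 × (4.8% − 3.9%) = 4.7243%
α = Rp − E[R] = 7.0% − 4.7243% = 2.2757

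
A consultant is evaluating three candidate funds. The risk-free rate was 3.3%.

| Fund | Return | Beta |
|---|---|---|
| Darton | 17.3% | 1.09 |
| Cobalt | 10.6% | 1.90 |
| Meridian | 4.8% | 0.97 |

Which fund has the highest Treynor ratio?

Darton

Darton: Treynor = (17.3% − 3.3%) / 1.09 = 12.844
Cobalt: Treynor = (10.6% − 3.3%) / 1.90 = 3.842
Meridian: Treynor = (4.8% − 3.3%) / 0.97 = 1.546
Highest: Darton (12.844).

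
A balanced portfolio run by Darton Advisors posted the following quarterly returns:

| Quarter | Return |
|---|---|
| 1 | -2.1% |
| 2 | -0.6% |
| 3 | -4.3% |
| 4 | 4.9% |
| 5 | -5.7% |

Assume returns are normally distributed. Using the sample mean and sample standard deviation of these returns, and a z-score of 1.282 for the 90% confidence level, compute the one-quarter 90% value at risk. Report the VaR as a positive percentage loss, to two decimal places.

6.83

Mean return r̄ = -7.80 / 5 = -1.5600%
Σ(r − r̄)² = (-2.1 − (-1.5600))² + (-0.6 − (-1.5600))² + (-4.3 − (-1.5600))² + … = 67.5920
sample σ = √(67.5920 / 4) = √16.8980 = 4.1107%
VaR = −(r̄ − z·σ) = −(-1.5600 − 1.282 × 4.1107) = −(-6.8299) = 6.8299%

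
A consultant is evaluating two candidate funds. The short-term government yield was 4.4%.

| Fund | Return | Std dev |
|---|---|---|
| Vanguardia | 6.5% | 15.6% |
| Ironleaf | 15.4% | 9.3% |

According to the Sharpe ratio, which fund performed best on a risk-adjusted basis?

Vanguardia: Sharpe ratio = (6.5% − 4.4%) / 15.6% = 0.135
Ironleaf: Sharpe ratio = (15.4% − 4.4%) / 9.3% = 1.183
Highest: Ironleaf (1.183).

Ironleaf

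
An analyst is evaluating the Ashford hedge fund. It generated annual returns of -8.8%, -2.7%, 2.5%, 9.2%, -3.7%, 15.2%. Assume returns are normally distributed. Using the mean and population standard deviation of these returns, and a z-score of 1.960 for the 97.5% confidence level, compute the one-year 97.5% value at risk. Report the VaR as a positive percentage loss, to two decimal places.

14.00

μ = (-8.8 − 2.7 + 2.5 + 9.2 − 3.7 + 15.2) / 6 = 11.70 / 6 = 1.9500%
Σ(r − μ)² = (-8.8 − 1.9500)² + (-2.7 − 1.9500)² + (2.5 − 1.9500)² + … = 397.5350
population σ = √(397.5350 / 6) = √66.2558 = 8.1398%
VaR = −(μ − z·σ) = −(1.9500 − 1.960 × 8.1398) = −(-14.0040) = 14.0040%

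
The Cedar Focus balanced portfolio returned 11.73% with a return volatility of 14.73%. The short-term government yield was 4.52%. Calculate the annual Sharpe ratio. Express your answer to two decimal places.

Sharpe = (Rp − Rf) / σp = (11.73% − 4.52%) / 14.73% = 7.21% / 14.73% = 0.4895

0.49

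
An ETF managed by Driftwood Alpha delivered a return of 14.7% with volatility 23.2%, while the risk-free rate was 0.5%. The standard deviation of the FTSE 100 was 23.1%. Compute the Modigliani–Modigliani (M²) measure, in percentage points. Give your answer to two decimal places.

Sharpe = (Rp − Rf) / σp = (14.7% − 0.5%) / 23.2% = 0.6121
M² = Rf + Sharpe × σm = 0.5% + 0.6121 × 23.1% = 14.6395%

14.64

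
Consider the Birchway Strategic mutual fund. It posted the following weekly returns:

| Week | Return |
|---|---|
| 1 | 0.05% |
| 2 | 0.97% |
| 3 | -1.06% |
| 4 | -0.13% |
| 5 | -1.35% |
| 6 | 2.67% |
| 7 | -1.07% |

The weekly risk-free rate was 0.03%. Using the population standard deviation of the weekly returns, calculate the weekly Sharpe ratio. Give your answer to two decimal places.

r̄ = (0.05 + 0.97 − 1.06 − 0.13 − 1.35 + 2.67 − 1.07) / 7 = 0.080 / 7 = 0.0114%
Σ(r − r̄)² = (0.05 − 0.0114)² + (0.97 − 0.0114)² + … = 12.1793
population σ = √(12.1793 / 7) = √1.7399 = 1.3191%
Sharpe = (r̄ − rf) / σ = (0.0114 − 0.03) / 1.3191 = -0.0186 / 1.3191 = -0.0141

-0.01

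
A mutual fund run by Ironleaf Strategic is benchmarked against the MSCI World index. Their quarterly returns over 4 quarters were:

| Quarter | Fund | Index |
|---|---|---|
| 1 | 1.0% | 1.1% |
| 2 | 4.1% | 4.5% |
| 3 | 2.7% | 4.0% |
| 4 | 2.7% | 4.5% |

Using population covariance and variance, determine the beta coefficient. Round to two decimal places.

0.69

r̄p = 2.6250%,  r̄m = 3.5250%
Cov = Σ(rp − r̄p)(rm − r̄m) / 4 = 1.3719
Var(rm) = Σ(rm − r̄m)² / 4 = 2.0019
β = Cov / Var = 1.3719 / 2.0019 = 0.6853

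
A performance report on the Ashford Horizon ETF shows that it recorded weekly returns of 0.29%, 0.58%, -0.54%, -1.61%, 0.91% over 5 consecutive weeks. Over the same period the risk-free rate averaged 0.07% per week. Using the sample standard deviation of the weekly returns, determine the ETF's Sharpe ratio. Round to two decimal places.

Mean return r̄ = -0.370 / 5 = -0.0740%
Σ(r − r̄)² = (0.29 − (-0.0740))² + (0.58 − (-0.0740))² + … = 4.1049
σ = √[4.1049 / 4] = 1.0130%
Sharpe = (r̄ − rf) / σ = (-0.0740 − 0.07) / 1.0130 = -0.1440 / 1.0130 = -0.1422

-0.14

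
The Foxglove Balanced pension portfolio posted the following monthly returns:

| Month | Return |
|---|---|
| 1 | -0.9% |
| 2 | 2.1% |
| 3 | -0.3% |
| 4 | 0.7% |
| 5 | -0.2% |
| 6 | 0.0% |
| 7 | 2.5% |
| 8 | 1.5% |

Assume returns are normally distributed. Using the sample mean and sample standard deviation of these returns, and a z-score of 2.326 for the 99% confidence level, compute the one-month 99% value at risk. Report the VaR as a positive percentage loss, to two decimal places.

2.20

Mean return r̄ = 5.40 / 8 = 0.6750%
Σ(r − r̄)² = (-0.9 − 0.6750)² + (2.1 − 0.6750)² + (-0.3 − 0.6750)² + … = 10.6950
sample σ = √(10.6950 / 7) = √1.5279 = 1.2361%
VaR = −(r̄ − z·σ) = −(0.6750 − 2.326 × 1.2361) = −(-2.2002) = 2.2002%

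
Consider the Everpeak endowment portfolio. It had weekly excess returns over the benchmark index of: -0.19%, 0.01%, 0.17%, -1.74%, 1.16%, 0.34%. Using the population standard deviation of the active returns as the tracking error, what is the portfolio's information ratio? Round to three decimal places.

Mean return r̄ = -0.250 / 6 = -0.0417%
Σ(r − r̄)² = (-0.19 − (-0.0417))² + (0.01 − (-0.0417))² + (0.17 − (-0.0417))² + … = 4.5435
σ = √[4.5435 / 6] = 0.8702%
IR = r̄ / tracking error = -0.0417 / 0.8702 = -0.0479

-0.048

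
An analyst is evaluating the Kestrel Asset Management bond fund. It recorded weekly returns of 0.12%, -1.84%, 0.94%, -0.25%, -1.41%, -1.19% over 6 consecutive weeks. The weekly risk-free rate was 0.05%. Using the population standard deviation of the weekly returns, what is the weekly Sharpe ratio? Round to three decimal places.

-0.681

Mean return μ = -3.630 / 6 = -0.6050%
Population std dev = √[5.5542 / 6] = 0.9621%
Sharpe = (μ − rf) / σ = (-0.6050 − 0.05) / 0.9621 = -0.6550 / 0.9621 = -0.6808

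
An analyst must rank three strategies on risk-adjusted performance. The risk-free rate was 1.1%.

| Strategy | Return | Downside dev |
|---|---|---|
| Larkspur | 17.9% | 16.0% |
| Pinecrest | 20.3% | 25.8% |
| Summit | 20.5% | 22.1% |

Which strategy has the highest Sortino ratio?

Larkspur

Larkspur: Sortino ratio = (17.9% − 1.1%) / 16.0% = 1.050
Pinecrest: Sortino ratio = (20.3% − 1.1%) / 25.8% = 0.744
Summit: Sortino ratio = (20.5% − 1.1%) / 22.1% = 0.878
Highest: Larkspur (1.050).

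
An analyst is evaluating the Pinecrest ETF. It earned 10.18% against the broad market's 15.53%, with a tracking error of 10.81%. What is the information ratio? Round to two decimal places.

-0.49

IR = (Rp − Rb) / TE = (10.18% − 15.53%) / 10.81% = -5.35% / 10.81% = -0.4949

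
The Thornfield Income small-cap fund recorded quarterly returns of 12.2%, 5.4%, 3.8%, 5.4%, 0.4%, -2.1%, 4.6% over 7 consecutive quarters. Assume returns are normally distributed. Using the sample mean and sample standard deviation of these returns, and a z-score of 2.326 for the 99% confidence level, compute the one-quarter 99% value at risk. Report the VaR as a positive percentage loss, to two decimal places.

6.22

r̄ = (12.2 + 5.4 + 3.8 + 5.4 + 0.4 − 2.1 + 4.6) / 7 = 4.2429%
Σ(r − r̄)² = (12.2 − 4.2429)² + (5.4 − 4.2429)² + … = 121.3171
sample σ = √(121.3171 / 6) = √20.2195 = 4.4966%
VaR = −(r̄ − z·σ) = −(4.2429 − 2.326 × 4.4966) = −(-6.2162) = 6.2162%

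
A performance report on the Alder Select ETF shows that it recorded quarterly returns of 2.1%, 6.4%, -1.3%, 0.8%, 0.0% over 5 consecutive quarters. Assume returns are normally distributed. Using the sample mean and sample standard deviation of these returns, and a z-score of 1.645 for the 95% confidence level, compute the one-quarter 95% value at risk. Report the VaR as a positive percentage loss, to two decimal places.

μ = (2.1 + 6.4 − 1.3 + 0.8 + 0) / 5 = 8.00 / 5 = 1.6000%
Σ(r − μ)² = 34.9000; sample σ = √(34.9000/4) = 2.9538%
VaR = −(μ − z·σ) = −(1.6000 − 1.645 × 2.9538) = −(-3.2590) = 3.2590%

3.26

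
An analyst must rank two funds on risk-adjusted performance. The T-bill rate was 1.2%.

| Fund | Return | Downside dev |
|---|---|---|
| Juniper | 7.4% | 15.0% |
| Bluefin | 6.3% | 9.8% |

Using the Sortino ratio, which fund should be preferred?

Juniper: Sortino ratio = (7.4% − 1.2%) / 15.0% = 0.413
Bluefin: Sortino ratio = (6.3% − 1.2%) / 9.8% = 0.520
Highest: Bluefin (0.520).

Bluefin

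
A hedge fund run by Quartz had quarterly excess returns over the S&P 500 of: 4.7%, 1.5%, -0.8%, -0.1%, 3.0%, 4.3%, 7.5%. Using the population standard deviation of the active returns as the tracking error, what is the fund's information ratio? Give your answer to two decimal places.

r̄ = (4.7 + 1.5 − 0.8 − 0.1 + 3 + 4.3 + 7.5) / 7 = 2.8714%
Σ(r − r̄)² = (4.7 − 2.8714)² + (1.5 − 2.8714)² + … = 51.0143
population σ = √(51.0143 / 7) = √7.2878 = 2.6996%
IR = r̄ / tracking error = 2.8714 / 2.6996 = 1.0636

1.06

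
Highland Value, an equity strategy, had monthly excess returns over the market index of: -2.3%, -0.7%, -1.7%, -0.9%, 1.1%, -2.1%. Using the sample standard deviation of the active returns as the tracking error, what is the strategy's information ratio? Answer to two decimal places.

-0.88

μ = (-2.3 − 0.7 − 1.7 − 0.9 + 1.1 − 2.1) / 6 = -1.1000%
Sample σ = √[Σ(r − μ)² / 5] = √[7.8400 / 5] = √1.5680 = 1.2522%
IR = μ / tracking error = -1.1000 / 1.2522 = -0.8785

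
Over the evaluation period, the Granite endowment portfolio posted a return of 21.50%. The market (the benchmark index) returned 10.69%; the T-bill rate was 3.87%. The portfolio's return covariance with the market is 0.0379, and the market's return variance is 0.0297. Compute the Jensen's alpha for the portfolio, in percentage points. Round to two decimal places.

8.93

β = Cov / Var = 0.0379 / 0.0297 = 1.2761
E[R] = Rf + β(Rm − Rf) = 3.87% + 1.2761 × (10.69% − 3.87%) = 12.5730%
α = Rp − E[R] = 21.50% − 12.5730% = 8.9270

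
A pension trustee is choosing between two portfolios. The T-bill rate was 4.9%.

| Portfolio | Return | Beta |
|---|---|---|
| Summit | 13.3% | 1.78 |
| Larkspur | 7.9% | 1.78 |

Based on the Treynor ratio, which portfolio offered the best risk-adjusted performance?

Summit

Summit: Treynor = (13.3% − 4.9%) / 1.78 = 4.719
Larkspur: Treynor = (7.9% − 4.9%) / 1.78 = 1.685
Highest: Summit (4.719).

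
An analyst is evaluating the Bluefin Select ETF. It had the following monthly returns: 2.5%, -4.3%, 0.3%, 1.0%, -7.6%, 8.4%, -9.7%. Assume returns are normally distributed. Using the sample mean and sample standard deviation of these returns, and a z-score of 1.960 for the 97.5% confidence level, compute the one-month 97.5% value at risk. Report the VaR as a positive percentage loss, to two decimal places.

13.63

r̄ = (2.5 − 4.3 + 0.3 + 1 − 7.6 + 8.4 − 9.7) / 7 = -1.3429%
Σ(r − r̄)² = (2.5 − (-1.3429))² + (-4.3 − (-1.3429))² + (0.3 − (-1.3429))² + … = 235.6171
σ = √[235.6171 / 6] = 6.2665%
VaR = −(r̄ − z·σ) = −(-1.3429 − 1.960 × 6.2665) = −(-13.6252) = 13.6252%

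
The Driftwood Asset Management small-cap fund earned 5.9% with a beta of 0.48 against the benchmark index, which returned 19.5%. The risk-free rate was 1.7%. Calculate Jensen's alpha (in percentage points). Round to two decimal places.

CAPM expected return = Rf + β(Rm − Rf) = 1.7% + 0.48 × (19.5% − 1.7%) = 1.7 + 0.48 × 17.80 = 10.2440%
Jensen's α = Rp − E[R] = 5.9% − 10.2440% = -4.3440

-4.34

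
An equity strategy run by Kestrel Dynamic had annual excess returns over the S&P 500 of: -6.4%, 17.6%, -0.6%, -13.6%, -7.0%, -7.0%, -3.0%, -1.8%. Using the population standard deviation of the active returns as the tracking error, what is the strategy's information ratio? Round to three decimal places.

-0.318

μ = (-6.4 + 17.6 − 0.6 − 13.6 − 7 − 7 − 3 − 1.8) / 8 = -2.7250%
Population std dev = √[586.8750 / 8] = 8.5650%
IR = μ / tracking error = -2.7250 / 8.5650 = -0.3182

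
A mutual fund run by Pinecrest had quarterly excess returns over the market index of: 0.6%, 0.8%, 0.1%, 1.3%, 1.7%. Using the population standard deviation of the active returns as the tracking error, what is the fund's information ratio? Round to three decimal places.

1.622

Mean return r̄ = 4.50 / 5 = 0.9000%
Population std dev = √[1.5400 / 5] = 0.5550%
IR = r̄ / tracking error = 0.9000 / 0.5550 = 1.6216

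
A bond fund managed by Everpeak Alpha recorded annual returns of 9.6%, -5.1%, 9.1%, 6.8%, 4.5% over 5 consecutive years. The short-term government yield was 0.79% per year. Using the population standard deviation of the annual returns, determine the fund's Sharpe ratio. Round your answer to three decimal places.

Mean return μ = 24.90 / 5 = 4.9800%
Σ(r − μ)² = 143.4680; population σ = √(143.4680/5) = 5.3566%
Sharpe = (μ − rf) / σ = (4.9800 − 0.79) / 5.3566 = 4.1900 / 5.3566 = 0.7822

0.782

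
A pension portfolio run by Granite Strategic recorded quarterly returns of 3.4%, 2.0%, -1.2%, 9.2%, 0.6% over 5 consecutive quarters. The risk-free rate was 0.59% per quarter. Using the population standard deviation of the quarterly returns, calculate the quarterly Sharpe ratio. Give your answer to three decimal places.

r̄ = (3.4 + 2 − 1.2 + 9.2 + 0.6) / 5 = 2.8000%
Σ(r − r̄)² = (3.4 − 2.8000)² + (2 − 2.8000)² + … = 62.8000
population σ = √(62.8000 / 5) = √12.5600 = 3.5440%
Sharpe = (r̄ − rf) / σ = (2.8000 − 0.59) / 3.5440 = 2.2100 / 3.5440 = 0.6236

0.624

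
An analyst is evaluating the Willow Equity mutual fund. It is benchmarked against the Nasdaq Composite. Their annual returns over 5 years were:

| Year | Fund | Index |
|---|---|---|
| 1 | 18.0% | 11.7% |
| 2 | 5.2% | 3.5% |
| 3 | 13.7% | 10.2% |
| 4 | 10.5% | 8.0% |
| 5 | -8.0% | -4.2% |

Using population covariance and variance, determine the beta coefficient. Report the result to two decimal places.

1.56

r̄p = 7.8800%,  r̄m = 5.8400%
Cov = Σ(rp − r̄p)(rm − r̄m) / 5 = 51.2088
Var(rm) = Σ(rm − r̄m)² / 5 = 32.8584
β = Cov / Var = 51.2088 / 32.8584 = 1.5585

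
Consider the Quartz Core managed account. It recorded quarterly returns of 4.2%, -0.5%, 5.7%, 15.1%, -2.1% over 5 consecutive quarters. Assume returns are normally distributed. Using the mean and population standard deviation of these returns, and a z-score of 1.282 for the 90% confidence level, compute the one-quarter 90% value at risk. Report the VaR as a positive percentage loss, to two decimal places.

3.26

μ = (4.2 − 0.5 + 5.7 + 15.1 − 2.1) / 5 = 4.4800%
Population σ = √[Σ(r − μ)² / 5] = √[182.4480 / 5] = √36.4896 = 6.0407%
VaR = −(μ − z·σ) = −(4.4800 − 1.282 × 6.0407) = −(-3.2642) = 3.2642%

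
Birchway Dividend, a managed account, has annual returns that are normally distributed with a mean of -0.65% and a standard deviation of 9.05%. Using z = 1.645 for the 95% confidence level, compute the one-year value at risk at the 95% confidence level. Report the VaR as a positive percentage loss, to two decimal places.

15.54

VaR (as % loss) = −(μ − z·σ) = −(-0.65% − 1.645 × 9.05%) = −(-15.53725%) = 15.53725%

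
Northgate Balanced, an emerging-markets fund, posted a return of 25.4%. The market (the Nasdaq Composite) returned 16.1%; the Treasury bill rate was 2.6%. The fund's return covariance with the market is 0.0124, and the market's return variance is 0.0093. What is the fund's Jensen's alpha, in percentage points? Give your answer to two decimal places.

β = Cov / Var = 0.0124 / 0.0093 = 1.3333
E[R] = Rf + β(Rm − Rf) = 2.6% + 1.3333 × (16.1% − 2.6%) = 20.5996%
α = Rp − E[R] = 25.4% − 20.5996% = 4.8004

4.80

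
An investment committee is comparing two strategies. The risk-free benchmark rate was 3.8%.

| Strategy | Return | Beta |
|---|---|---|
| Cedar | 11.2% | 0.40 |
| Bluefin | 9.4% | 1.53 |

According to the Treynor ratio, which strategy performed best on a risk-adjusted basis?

Cedar

Cedar: Treynor = (11.2% − 3.8%) / 0.40 = 18.500
Bluefin: Treynor = (9.4% − 3.8%) / 1.53 = 3.660
Highest: Cedar (18.500).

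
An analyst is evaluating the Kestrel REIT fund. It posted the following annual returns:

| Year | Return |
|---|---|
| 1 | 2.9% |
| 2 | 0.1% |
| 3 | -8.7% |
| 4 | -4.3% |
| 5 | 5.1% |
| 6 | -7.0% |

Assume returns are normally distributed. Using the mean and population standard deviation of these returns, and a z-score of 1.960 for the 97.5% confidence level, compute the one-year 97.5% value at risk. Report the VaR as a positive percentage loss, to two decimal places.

11.91

r̄ = (2.9 + 0.1 − 8.7 − 4.3 + 5.1 − 7) / 6 = -1.9833%
Σ(r − r̄)² = 154.0083; population σ = √(154.0083/6) = 5.0664%
VaR = −(r̄ − z·σ) = −(-1.9833 − 1.960 × 5.0664) = −(-11.9134) = 11.9134%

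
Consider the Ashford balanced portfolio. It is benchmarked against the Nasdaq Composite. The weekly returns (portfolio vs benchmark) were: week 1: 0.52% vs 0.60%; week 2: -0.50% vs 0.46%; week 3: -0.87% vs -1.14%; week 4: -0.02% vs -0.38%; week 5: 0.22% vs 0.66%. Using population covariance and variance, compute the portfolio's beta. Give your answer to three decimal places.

0.513

r̄p = -0.1300%,  r̄m = 0.0400%
Cov = Σ(rp − r̄p)(rm − r̄m) / 5 = 0.2505
Var(rm) = Σ(rm − r̄m)² / 5 = 0.4886
β = Cov / Var = 0.2505 / 0.4886 = 0.5127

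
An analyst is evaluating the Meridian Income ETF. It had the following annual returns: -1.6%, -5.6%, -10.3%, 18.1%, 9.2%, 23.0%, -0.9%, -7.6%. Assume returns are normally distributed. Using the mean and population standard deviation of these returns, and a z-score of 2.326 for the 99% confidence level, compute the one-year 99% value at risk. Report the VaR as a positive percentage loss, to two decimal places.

r̄ = (-1.6 − 5.6 − 10.3 + 18.1 + 9.2 + 23 − 0.9 − 7.6) / 8 = 24.30 / 8 = 3.0375%
Population std dev = √[1066.0188 / 8] = 11.5435%
VaR = −(r̄ − z·σ) = −(3.0375 − 2.326 × 11.5435) = −(-23.8127) = 23.8127%

23.81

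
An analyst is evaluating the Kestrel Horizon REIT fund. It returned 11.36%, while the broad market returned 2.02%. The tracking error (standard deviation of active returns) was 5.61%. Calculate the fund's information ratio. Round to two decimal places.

1.66

IR = (Rp − Rb) / TE = (11.36% − 2.02%) / 5.61% = 9.34% / 5.61% = 1.6649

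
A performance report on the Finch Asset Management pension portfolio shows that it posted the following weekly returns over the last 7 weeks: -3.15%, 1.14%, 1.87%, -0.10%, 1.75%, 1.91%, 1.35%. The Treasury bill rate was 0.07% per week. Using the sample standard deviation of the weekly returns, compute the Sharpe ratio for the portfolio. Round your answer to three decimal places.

0.335

μ = (-3.15 + 1.14 + 1.87 − 0.1 + 1.75 + 1.91 + 1.35) / 7 = 4.770 / 7 = 0.6814%
Sample σ = √[Σ(r − μ)² / 6] = √[20.0117 / 6] = √3.3353 = 1.8263%
Sharpe = (μ − rf) / σ = (0.6814 − 0.07) / 1.8263 = 0.6114 / 1.8263 = 0.3348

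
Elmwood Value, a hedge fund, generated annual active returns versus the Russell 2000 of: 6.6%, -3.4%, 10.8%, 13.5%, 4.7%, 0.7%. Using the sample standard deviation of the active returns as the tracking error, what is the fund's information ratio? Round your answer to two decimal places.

μ = (6.6 − 3.4 + 10.8 + 13.5 + 4.7 + 0.7) / 6 = 32.90 / 6 = 5.4833%
Σ(r − μ)² = (6.6 − 5.4833)² + (-3.4 − 5.4833)² + (10.8 − 5.4833)² + … = 196.1883
σ = √[196.1883 / 5] = 6.2640%
IR = μ / tracking error = 5.4833 / 6.2640 = 0.8754

0.88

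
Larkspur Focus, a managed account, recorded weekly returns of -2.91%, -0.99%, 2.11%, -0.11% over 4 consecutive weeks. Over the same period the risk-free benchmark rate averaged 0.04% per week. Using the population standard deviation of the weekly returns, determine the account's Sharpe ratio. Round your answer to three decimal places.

-0.286

r̄ = (-2.91 − 0.99 + 2.11 − 0.11) / 4 = -1.900 / 4 = -0.4750%
Population std dev = √[13.0099 / 4] = 1.8035%
Sharpe = (r̄ − rf) / σ = (-0.4750 − 0.04) / 1.8035 = -0.5150 / 1.8035 = -0.2856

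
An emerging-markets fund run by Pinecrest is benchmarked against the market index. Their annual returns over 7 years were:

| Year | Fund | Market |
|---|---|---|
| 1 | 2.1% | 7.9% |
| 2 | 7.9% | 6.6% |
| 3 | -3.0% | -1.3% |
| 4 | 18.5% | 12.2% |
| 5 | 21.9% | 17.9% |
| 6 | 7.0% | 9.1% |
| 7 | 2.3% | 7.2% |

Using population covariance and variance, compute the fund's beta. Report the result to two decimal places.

r̄p = 8.1000%,  r̄m = 8.5143%
Cov = Σ(rp − r̄p)(rm − r̄m) / 7 = 41.1200
Var(rm) = Σ(rm − r̄m)² / 7 = 29.1584
β = Cov / Var = 41.1200 / 29.1584 = 1.4102

1.41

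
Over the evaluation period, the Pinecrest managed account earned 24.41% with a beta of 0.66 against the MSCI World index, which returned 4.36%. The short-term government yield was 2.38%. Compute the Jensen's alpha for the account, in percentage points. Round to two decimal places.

20.72

CAPM expected return = Rf + β(Rm − Rf) = 2.38% + 0.66 × (4.36% − 2.38%) = 2.38 + 0.66 × 1.98 = 3.6868%
Jensen's α = Rp − E[R] = 24.41% − 3.6868% = 20.7232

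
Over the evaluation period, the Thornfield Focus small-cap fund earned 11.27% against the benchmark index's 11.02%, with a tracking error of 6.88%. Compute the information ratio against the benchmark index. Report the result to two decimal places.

IR = (Rp − Rb) / TE = (11.27% − 11.02%) / 6.88% = 0.25% / 6.88% = 0.0363

0.04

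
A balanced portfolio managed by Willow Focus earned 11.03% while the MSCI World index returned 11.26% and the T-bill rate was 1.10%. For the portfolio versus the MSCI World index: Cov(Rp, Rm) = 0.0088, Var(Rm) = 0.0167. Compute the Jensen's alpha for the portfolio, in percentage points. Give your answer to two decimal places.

4.58

β = Cov / Var = 0.0088 / 0.0167 = 0.5269
E[R] = Rf + β(Rm − Rf) = 1.10% + 0.5269 × (11.26% − 1.10%) = 6.4533%
α = Rp − E[R] = 11.03% − 6.4533% = 4.5767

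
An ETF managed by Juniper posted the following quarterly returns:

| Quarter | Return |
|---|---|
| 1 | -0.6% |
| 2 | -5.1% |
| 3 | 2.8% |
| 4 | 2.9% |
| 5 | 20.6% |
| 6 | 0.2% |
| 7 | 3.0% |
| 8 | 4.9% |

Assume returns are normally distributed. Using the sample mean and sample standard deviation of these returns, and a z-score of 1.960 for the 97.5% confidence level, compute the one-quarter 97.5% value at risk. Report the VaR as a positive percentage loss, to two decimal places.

11.17

r̄ = (-0.6 − 5.1 + 2.8 + 2.9 + 20.6 + 0.2 + 3 + 4.9) / 8 = 28.70 / 8 = 3.5875%
Σ(r − r̄)² = 397.0688; sample σ = √(397.0688/7) = 7.5315%
VaR = −(r̄ − z·σ) = −(3.5875 − 1.960 × 7.5315) = −(-11.1742) = 11.1742%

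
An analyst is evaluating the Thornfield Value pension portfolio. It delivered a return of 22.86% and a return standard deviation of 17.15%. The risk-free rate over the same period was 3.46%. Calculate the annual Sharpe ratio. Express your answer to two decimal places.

1.13

Sharpe = (Rp − Rf) / σp = (22.86% − 3.46%) / 17.15% = 19.40% / 17.15% = 1.1312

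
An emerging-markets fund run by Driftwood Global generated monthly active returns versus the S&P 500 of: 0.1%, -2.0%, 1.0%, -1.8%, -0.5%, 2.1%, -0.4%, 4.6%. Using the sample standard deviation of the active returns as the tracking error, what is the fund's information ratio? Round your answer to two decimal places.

Mean return r̄ = 3.10 / 8 = 0.3875%
Σ(r − r̄)² = 33.0288; sample σ = √(33.0288/7) = 2.1722%
IR = r̄ / tracking error = 0.3875 / 2.1722 = 0.1784

0.18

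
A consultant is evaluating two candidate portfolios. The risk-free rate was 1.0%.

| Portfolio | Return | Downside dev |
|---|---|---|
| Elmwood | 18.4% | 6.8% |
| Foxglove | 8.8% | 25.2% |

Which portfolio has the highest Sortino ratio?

Elmwood

Elmwood: Sortino ratio = (18.4% − 1.0%) / 6.8% = 2.559
Foxglove: Sortino ratio = (8.8% − 1.0%) / 25.2% = 0.310
Highest: Elmwood (2.559).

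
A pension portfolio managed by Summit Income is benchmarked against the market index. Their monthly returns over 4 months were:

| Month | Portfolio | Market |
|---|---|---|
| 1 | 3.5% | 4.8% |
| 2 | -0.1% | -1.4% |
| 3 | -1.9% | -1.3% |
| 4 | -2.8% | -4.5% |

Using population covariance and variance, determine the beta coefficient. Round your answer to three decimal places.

r̄p = -0.3250%,  r̄m = -0.6000%
Cov = Σ(rp − r̄p)(rm − r̄m) / 4 = 7.8075
Var(rm) = Σ(rm − r̄m)² / 4 = 11.3750
β = Cov / Var = 7.8075 / 11.3750 = 0.6864

0.686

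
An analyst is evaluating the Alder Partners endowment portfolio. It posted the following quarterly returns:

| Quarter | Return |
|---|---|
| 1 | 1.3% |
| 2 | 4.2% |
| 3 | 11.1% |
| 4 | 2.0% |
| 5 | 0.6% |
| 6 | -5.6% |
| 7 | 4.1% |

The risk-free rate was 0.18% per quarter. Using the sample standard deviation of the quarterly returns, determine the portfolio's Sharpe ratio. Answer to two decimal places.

0.47

μ = (1.3 + 4.2 + 11.1 + 2 + 0.6 − 5.6 + 4.1) / 7 = 2.5286%
Σ(r − μ)² = (1.3 − 2.5286)² + (4.2 − 2.5286)² + (11.1 − 2.5286)² + … = 150.3143
σ = √[150.3143 / 6] = 5.0052%
Sharpe = (μ − rf) / σ = (2.5286 − 0.18) / 5.0052 = 2.3486 / 5.0052 = 0.4692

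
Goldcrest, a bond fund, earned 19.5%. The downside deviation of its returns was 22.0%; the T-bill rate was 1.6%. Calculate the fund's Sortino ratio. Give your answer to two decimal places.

0.81

Sortino = (Rp − Rf) / σd = (19.5% − 1.6%) / 22.0% = 17.90% / 22.0% = 0.8136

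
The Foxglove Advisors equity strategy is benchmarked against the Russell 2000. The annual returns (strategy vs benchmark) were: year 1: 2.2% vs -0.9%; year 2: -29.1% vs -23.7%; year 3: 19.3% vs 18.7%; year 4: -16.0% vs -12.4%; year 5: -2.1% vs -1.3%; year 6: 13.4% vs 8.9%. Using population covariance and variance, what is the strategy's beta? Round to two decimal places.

r̄p = -2.0500%,  r̄m = -1.7833%
Cov = Σ(rp − r̄p)(rm − r̄m) / 6 = 224.5092
Var(rm) = Σ(rm − r̄m)² / 6 = 187.9614
β = Cov / Var = 224.5092 / 187.9614 = 1.1944

1.19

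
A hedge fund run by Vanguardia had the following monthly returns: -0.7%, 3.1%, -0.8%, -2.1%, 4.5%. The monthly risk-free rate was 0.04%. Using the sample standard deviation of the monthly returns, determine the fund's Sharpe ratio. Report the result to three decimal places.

0.268

μ = (-0.7 + 3.1 − 0.8 − 2.1 + 4.5) / 5 = 0.8000%
Σ(r − μ)² = (-0.7 − 0.8000)² + (3.1 − 0.8000)² + … = 32.2000
sample σ = √(32.2000 / 4) = √8.0500 = 2.8373%
Sharpe = (μ − rf) / σ = (0.8000 − 0.04) / 2.8373 = 0.7600 / 2.8373 = 0.2679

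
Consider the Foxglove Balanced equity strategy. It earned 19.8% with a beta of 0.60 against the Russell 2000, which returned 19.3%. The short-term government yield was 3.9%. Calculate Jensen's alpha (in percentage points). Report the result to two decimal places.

6.66

CAPM expected return = Rf + β(Rm − Rf) = 3.9% + 0.60 × (19.3% − 3.9%) = 3.9 + 0.60 × 15.40 = 13.1400%
Jensen's α = Rp − E[R] = 19.8% − 13.1400% = 6.6600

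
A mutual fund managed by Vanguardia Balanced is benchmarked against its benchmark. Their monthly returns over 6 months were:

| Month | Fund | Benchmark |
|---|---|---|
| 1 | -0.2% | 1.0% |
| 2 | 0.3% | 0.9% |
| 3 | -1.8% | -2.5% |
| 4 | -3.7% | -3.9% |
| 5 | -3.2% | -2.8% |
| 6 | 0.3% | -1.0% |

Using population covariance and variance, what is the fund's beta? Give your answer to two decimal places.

0.78

r̄p = -1.3833%,  r̄m = -1.3833%
Cov = Σ(rp − r̄p)(rm − r̄m) / 6 = 2.6964
Var(rm) = Σ(rm − r̄m)² / 6 = 3.4381
β = Cov / Var = 2.6964 / 3.4381 = 0.7843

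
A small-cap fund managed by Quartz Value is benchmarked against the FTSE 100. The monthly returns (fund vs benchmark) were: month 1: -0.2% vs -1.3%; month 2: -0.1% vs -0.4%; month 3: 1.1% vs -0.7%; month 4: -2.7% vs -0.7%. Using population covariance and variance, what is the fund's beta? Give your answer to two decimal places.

r̄p = -0.4750%,  r̄m = -0.7750%
Cov = Σ(rp − r̄p)(rm − r̄m) / 4 = -0.0131
Var(rm) = Σ(rm − r̄m)² / 4 = 0.1069
β = Cov / Var = -0.0131 / 0.1069 = -0.1225

-0.12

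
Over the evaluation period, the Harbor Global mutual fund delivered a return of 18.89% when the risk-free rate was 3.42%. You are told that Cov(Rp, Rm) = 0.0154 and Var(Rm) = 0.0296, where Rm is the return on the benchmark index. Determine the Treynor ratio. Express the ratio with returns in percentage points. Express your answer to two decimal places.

29.73

β = Cov / Var = 0.0154 / 0.0296 = 0.5203
Treynor = (Rp − Rf) / β = (18.89% − 3.42%) / 0.5203 = 15.47 / 0.5203 = 29.7328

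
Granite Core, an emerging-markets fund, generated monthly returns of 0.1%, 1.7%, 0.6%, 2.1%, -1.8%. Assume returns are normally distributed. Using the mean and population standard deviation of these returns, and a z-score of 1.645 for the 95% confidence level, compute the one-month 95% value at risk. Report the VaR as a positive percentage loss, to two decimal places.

Mean return μ = 2.70 / 5 = 0.5400%
Σ(r − μ)² = (0.1 − 0.5400)² + (1.7 − 0.5400)² + (0.6 − 0.5400)² + … = 9.4520
σ = √[9.4520 / 5] = 1.3749%
VaR = −(μ − z·σ) = −(0.5400 − 1.645 × 1.3749) = −(-1.7217) = 1.7217%

1.72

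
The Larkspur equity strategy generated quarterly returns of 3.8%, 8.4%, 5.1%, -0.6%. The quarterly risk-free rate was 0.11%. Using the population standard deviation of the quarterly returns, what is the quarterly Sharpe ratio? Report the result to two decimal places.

1.26

μ = (3.8 + 8.4 + 5.1 − 0.6) / 4 = 16.70 / 4 = 4.1750%
Σ(r − μ)² = (3.8 − 4.1750)² + (8.4 − 4.1750)² + … = 41.6475
σ = √[41.6475 / 4] = 3.2267%
Sharpe = (μ − rf) / σ = (4.1750 − 0.11) / 3.2267 = 4.0650 / 3.2267 = 1.2598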